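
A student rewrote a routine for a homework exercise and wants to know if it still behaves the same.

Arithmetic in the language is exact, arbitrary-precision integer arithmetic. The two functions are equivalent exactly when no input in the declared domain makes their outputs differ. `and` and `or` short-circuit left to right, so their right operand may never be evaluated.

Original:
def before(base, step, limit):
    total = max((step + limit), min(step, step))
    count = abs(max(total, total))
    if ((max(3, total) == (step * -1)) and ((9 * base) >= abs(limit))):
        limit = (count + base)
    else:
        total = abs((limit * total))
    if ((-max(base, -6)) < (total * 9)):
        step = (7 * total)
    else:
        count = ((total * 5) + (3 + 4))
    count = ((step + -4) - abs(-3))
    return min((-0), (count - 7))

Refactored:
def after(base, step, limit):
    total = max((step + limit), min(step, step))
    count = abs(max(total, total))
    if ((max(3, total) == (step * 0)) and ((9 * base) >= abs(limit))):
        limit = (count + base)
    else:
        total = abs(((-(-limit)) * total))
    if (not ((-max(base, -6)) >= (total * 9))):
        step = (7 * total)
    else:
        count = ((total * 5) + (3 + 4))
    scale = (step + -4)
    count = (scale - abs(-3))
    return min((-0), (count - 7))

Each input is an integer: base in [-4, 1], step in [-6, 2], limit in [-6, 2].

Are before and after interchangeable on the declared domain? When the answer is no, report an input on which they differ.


Take base=1, step=-3, limit=-6.
before: total := -3 | count := 3 | ((max(3, total) == (step * -1)) and ((9 * base) >= abs(limit))): true | limit := 4 | ((-max(base, -6)) < (total * 9)): false | count := -8 | count := -10 | result -17
after: total := -3 | count := 3 | ((max(3, total) == (step * 0)) and ((9 * base) >= abs(limit))): false | total := 18 | (not ((-max(base, -6)) >= (total * 9))): true | step := 126 | scale := 122 | count := 119 | result 0
-17 != 0, so the rewrite changes behavior.
verdict: not equivalent; witness: base=1, step=-3, limit=-6


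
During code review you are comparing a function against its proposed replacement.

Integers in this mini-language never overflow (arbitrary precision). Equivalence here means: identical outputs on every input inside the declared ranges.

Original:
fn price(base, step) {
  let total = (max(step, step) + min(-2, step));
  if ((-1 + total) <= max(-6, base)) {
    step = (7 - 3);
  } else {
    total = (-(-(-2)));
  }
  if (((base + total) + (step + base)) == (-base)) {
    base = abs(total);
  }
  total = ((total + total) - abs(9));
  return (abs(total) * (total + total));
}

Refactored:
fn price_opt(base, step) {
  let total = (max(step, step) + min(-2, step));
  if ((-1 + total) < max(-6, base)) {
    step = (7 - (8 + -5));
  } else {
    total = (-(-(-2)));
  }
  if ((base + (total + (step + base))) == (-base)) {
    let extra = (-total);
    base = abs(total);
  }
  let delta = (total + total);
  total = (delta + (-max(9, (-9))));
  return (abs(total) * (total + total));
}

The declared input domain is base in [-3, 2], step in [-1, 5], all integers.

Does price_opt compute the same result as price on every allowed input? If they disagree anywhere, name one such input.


The rewrite breaks on base=-2, step=1, where the results are -242 and -338.
price: total := -1 | ((-1 + total) <= max(-6, base)): true | step := 4 | (((base + total) + (step + base)) == (-base)): false | total := -11 | result -242
price_opt: total := -1 | ((-1 + total) < max(-6, base)): false | total := -2 | ((base + (total + (step + base))) == (-base)): false | delta := -4 | total := -13 | result -338
verdict: not equivalent; witness: base=-2, step=1


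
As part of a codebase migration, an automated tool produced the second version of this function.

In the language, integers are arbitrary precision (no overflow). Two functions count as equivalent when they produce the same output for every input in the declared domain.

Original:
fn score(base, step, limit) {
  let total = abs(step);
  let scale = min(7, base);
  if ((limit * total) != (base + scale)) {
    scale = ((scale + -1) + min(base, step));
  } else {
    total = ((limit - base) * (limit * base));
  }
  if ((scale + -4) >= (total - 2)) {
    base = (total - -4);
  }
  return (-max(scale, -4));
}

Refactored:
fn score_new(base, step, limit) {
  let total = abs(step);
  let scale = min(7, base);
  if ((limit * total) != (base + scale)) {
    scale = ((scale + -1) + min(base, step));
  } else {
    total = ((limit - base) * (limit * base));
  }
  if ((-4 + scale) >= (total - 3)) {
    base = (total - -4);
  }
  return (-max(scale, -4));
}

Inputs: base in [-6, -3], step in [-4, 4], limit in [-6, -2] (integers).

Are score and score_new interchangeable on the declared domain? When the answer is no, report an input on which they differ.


Although `2` became `3`, no input in the stated domain can expose it.
One worked example (base=-6, step=3, limit=-4) — score: total becomes 3; next scale becomes -6; next ((limit * total) != (base + scale)) evaluates to false; next total becomes 48; next ((scale + -4) >= (total - 2)) evaluates to false; next final value 4; score_new: total becomes 3; next scale becomes -6; next ((limit * total) != (base + scale)) evaluates to false; next total becomes 48; next ((-4 + scale) >= (total - 3)) evaluates to false; next final value 4; agreement on 4.
Every one of the 180 inputs gives matching results.
verdict: equivalent


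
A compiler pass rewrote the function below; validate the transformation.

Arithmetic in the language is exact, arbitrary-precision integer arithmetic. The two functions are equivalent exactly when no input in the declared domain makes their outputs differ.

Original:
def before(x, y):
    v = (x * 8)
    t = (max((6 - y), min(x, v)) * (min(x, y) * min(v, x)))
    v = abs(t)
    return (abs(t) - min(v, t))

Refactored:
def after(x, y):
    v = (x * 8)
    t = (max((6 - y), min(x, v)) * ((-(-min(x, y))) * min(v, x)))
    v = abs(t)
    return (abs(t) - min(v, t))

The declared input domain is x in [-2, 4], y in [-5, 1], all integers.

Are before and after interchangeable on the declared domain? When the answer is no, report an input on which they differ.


The two are interchangeable: same computation, different form, and every declared input agrees.
Spot check at x=2, y=-1 — before: v := 16 | t := -14 | v := 14 | result 28. after: v := 16 | t := -14 | v := 14 | result 28. Both give 28.
Across all 49 domain points the two functions coincide.
verdict: equivalent


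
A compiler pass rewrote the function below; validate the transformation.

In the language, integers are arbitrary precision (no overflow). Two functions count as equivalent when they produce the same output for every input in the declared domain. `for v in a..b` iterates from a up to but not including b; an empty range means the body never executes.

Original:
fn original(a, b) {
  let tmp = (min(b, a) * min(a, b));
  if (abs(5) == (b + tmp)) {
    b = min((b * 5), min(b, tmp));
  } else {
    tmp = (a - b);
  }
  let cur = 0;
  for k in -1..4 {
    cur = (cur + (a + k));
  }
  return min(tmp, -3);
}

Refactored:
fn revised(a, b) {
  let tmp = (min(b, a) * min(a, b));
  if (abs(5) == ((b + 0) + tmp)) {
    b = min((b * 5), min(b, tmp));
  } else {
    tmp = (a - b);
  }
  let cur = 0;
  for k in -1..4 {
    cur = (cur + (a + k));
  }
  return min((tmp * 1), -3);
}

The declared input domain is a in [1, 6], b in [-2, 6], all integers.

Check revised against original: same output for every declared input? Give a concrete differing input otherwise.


The two are interchangeable: constant usage differs, and arithmetic usage differs, and every declared input agrees.
Tracing a=6, b=4: original: tmp becomes 16; next (abs(5) == (b + tmp)) evaluates to false; next tmp becomes 2; next cur becomes 0; next at k=-1:; next cur becomes 5; next at k=0:; next cur becomes 11; next at k=1:; next cur becomes 18; next at k=2:; next cur becomes 26; next at k=3:; next cur becomes 35; next final value -3 | revised: tmp becomes 16; next (abs(5) == ((b + 0) + tmp)) evaluates to false; next tmp becomes 2; next cur becomes 0; next at k=-1:; next cur becomes 5; next at k=0:; next cur becomes 11; next at k=1:; next cur becomes 18; next at k=2:; next cur becomes 26; next at k=3:; next cur becomes 35; next final value -3 — matching result -3.
Checked all 54 inputs in the declared domain: the outputs agree on every one.
verdict: equivalent


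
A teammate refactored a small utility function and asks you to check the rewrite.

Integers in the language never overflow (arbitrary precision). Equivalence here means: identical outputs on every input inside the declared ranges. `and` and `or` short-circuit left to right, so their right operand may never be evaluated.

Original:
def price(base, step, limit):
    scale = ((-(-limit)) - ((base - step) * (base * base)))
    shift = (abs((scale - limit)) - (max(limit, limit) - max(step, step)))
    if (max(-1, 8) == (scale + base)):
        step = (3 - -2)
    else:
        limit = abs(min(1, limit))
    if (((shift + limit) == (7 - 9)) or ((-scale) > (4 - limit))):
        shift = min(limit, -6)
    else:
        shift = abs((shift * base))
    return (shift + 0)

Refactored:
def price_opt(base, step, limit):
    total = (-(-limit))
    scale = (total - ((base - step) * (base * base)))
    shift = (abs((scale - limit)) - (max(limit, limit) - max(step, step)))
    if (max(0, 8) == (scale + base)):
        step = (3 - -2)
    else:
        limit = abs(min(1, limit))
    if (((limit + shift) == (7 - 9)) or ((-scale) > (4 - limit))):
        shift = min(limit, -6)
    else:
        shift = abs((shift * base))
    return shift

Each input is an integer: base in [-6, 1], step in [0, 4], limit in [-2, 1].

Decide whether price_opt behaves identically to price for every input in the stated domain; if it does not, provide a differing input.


Equivalent. The edit looks behavioral (`-1` became `0`), but over these ranges it never changes the outcome.
Across all 160 domain points the two functions coincide.
Spot check at base=1, step=1, limit=-2 — price: scale = -2; shift = 3; (max(-1, 8) == (scale + base)) -> false; limit = 2; (((shift + limit) == (7 - 9)) or ((-scale) > (4 - limit))) -> false; shift = 3; return 3. price_opt: total = -2; scale = -2; shift = 3; (max(0, 8) == (scale + base)) -> false; limit = 2; (((limit + shift) == (7 - 9)) or ((-scale) > (4 - limit))) -> false; shift = 3; return 3. Both give 3.
verdict: equivalent


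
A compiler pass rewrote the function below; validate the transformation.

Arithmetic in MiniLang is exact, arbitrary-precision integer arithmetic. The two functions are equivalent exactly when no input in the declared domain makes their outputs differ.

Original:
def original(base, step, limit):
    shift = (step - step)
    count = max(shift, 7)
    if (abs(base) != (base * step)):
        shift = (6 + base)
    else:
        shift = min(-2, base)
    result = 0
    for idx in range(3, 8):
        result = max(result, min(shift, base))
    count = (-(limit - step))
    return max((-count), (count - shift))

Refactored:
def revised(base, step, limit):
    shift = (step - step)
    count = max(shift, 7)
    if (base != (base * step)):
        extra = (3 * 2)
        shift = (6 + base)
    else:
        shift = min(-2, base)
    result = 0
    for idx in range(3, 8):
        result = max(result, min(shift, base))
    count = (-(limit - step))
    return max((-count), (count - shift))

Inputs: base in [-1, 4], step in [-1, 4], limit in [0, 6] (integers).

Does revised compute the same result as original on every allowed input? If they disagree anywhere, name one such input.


Evaluate both at base=-1, step=1, limit=0.
original: shift := 0 | count := 7 | (abs(base) != (base * step)): true | shift := 5 | result := 0 | iter idx=3: | result := 0 | iter idx=4: | result := 0 | iter idx=5: | result := 0 | iter idx=6: | result := 0 | iter idx=7: | result := 0 | count := 1 | result -1
revised: shift := 0 | count := 7 | (base != (base * step)): false | shift := -2 | result := 0 | iter idx=3: | result := 0 | iter idx=4: | result := 0 | iter idx=5: | result := 0 | iter idx=6: | result := 0 | iter idx=7: | result := 0 | count := 1 | result 3
-1 != 3, so the rewrite changes behavior.
verdict: not equivalent; witness: base=-1, step=1, limit=0


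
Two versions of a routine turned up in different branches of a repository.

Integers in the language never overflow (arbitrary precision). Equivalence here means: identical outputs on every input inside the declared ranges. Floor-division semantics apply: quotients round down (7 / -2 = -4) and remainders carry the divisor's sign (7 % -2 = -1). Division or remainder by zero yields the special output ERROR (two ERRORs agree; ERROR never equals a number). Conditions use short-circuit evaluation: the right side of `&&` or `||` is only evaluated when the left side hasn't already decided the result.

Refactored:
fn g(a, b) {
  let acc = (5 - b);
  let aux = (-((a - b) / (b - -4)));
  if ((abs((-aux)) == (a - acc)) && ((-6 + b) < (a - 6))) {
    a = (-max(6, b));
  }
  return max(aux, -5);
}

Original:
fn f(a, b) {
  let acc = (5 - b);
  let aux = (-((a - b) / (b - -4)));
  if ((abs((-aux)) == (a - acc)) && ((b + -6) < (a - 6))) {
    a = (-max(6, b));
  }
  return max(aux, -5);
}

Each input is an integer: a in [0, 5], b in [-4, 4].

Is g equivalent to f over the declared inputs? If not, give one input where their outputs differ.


Behavior is preserved: although same computation, different form, the outputs never diverge.
Spot check at a=5, b=-1 — f: acc=6, then aux=-2, then ((abs((-aux)) == (a - acc)) && ((b + -6) < (a - 6))) is false, then returns -2. g: acc=6, then aux=-2, then ((abs((-aux)) == (a - acc)) && ((-6 + b) < (a - 6))) is false, then returns -2. Both give -2.
An exhaustive pass over the 54 declared inputs shows identical outputs.
verdict: equivalent


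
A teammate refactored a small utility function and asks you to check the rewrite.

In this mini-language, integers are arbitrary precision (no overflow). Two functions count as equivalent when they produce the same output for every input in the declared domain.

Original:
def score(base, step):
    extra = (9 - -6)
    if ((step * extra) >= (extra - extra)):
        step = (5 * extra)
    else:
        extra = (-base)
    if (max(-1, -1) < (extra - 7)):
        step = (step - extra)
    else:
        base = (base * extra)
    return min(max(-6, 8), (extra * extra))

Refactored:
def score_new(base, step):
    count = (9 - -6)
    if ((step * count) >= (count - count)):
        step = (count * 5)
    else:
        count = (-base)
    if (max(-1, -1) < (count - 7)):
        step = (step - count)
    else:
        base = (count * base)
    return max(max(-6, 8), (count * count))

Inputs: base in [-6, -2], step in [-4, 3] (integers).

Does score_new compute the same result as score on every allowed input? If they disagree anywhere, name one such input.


Input base=-6, step=-4: 8 from score versus 36 from score_new.
verdict: not equivalent; witness: base=-6, step=-4


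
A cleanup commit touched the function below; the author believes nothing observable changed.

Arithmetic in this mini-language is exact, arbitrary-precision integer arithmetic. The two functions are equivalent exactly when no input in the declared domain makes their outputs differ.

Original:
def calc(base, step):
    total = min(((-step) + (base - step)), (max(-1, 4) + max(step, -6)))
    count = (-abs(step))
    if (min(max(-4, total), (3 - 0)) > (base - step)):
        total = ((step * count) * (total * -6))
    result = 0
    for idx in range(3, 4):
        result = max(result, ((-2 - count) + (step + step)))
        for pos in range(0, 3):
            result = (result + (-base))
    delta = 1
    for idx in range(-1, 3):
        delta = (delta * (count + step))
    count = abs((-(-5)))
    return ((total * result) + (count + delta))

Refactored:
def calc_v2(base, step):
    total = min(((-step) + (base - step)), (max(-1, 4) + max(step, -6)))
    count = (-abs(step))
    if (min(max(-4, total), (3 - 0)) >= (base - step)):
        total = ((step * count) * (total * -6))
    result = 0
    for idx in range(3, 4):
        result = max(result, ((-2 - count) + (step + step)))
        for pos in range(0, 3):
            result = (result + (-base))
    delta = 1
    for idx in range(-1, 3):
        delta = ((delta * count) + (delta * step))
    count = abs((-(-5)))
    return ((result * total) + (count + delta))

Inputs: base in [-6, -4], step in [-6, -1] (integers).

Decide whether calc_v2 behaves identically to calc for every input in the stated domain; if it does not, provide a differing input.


These are not equivalent — on base=-6, step=-5 the outputs split (9987 vs 12705).
calc: total=-1, then count=-5, then (min(max(-4, total), (3 - 0)) > (base - step)) is false, then result=0, then (idx=3), then result=0, then (pos=0), then result=6, then (pos=1), then result=12, then (pos=2), then result=18, then delta=1, then (idx=-1), then delta=-10, then (idx=0), then delta=100, then (idx=1), then delta=-1000, then (idx=2), then delta=10000, then count=5, then returns 9987
calc_v2: total=-1, then count=-5, then (min(max(-4, total), (3 - 0)) >= (base - step)) is true, then total=150, then result=0, then (idx=3), then result=0, then (pos=0), then result=6, then (pos=1), then result=12, then (pos=2), then result=18, then delta=1, then (idx=-1), then delta=-10, then (idx=0), then delta=100, then (idx=1), then delta=-1000, then (idx=2), then delta=10000, then count=5, then returns 12705
verdict: not equivalent; witness: base=-6, step=-5


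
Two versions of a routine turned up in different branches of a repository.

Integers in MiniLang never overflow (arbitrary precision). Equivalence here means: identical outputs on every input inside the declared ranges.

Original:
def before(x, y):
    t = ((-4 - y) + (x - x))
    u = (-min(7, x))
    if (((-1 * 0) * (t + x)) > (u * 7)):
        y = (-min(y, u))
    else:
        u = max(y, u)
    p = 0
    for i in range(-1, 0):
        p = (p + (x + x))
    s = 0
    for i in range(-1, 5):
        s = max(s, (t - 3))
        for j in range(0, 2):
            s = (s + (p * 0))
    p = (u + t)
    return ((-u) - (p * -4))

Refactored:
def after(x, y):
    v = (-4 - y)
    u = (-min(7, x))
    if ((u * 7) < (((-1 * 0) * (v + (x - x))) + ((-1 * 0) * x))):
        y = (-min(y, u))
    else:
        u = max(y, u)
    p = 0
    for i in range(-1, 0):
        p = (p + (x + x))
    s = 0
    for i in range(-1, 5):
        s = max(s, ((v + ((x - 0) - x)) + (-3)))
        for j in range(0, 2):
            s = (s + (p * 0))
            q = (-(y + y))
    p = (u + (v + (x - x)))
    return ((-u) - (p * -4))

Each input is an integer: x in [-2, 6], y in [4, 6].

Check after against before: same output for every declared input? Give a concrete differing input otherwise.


Reading the diff, among the changes: constant usage differs, plus statement counts differ, plus comparison usage differs, plus arithmetic usage differs, plus local variable names differ.
Tracing x=5, y=4: before: t=-8, then u=-5, then (((-1 * 0) * (t + x)) > (u * 7)) is true, then y=5, then p=0, then (i=-1), then p=10, then s=0, then (i=-1), then s=0, then (j=0), then s=0, then (j=1), then s=0, then (i=0), then s=0, then (j=0), then s=0, then (j=1), then s=0, then (i=1), then s=0, then (j=0), then s=0, then (j=1), then s=0, then (i=2), then s=0, then (j=0), then s=0, then (j=1), then s=0, then (i=3), then s=0, then (j=0), then s=0, then (j=1), then s=0, then (i=4), then s=0, then (j=0), then s=0, then (j=1), then s=0, then p=-13, then returns -47 | after: v=-8, then u=-5, then ((u * 7) < (((-1 * 0) * (v + (x - x))) + ((-1 * 0) * x))) is true, then y=5, then p=0, then (i=-1), then p=10, then s=0, then (i=-1), then s=0, then (j=0), then s=0, then q=-10, then (j=1), then s=0, then q=-10, then (i=0), then s=0, then (j=0), then s=0, then q=-10, then (j=1), then s=0, then q=-10, then (i=1), then s=0, then (j=0), then s=0, then q=-10, then (j=1), then s=0, then q=-10, then (i=2), then s=0, then (j=0), then s=0, then q=-10, then (j=1), then s=0, then q=-10, then (i=3), then s=0, then (j=0), then s=0, then q=-10, then (j=1), then s=0, then q=-10, then (i=4), then s=0, then (j=0), then s=0, then q=-10, then (j=1), then s=0, then q=-10, then p=-13, then returns -47 — matching result -47.
An exhaustive pass over the 27 declared inputs shows identical outputs.
verdict: equivalent


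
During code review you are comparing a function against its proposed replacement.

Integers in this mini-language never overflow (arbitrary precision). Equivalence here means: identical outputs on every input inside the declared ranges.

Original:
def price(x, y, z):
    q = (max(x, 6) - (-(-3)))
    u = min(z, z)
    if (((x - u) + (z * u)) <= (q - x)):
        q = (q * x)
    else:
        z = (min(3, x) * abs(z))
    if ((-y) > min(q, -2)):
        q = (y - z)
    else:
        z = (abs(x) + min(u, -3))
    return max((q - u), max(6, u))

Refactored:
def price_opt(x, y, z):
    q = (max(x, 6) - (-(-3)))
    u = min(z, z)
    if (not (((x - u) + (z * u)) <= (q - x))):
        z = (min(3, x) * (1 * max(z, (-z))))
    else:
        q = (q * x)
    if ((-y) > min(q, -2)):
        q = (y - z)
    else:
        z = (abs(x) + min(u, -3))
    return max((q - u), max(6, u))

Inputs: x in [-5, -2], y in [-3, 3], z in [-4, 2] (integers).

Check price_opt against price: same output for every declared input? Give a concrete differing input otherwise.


Differences: min/max/abs usage differs, boolean connective usage differs, constant usage differs, arithmetic usage differs — yet all 196 inputs agree.
verdict: equivalent


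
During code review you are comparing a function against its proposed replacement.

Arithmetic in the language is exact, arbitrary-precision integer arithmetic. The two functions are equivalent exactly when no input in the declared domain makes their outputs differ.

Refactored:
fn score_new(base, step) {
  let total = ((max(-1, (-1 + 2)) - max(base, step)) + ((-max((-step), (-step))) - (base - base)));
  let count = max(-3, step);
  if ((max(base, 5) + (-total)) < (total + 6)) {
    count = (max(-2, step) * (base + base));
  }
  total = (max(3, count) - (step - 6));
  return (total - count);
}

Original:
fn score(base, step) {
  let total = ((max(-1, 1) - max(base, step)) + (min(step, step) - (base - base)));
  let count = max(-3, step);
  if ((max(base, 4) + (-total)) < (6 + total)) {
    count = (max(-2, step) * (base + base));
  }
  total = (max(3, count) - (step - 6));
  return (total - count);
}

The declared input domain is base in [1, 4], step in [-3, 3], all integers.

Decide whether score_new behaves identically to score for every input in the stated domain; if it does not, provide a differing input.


Although `4` became `5`, no input in the stated domain can expose it.
Tracing base=4, step=0: score: total = -3; count = 0; ((max(base, 4) + (-total)) < (6 + total)) -> false; total = 9; return 9 | score_new: total = -3; count = 0; ((max(base, 5) + (-total)) < (total + 6)) -> false; total = 9; return 9 — matching result 9.
Checked all 28 inputs in the declared domain: the outputs agree on every one.
verdict: equivalent


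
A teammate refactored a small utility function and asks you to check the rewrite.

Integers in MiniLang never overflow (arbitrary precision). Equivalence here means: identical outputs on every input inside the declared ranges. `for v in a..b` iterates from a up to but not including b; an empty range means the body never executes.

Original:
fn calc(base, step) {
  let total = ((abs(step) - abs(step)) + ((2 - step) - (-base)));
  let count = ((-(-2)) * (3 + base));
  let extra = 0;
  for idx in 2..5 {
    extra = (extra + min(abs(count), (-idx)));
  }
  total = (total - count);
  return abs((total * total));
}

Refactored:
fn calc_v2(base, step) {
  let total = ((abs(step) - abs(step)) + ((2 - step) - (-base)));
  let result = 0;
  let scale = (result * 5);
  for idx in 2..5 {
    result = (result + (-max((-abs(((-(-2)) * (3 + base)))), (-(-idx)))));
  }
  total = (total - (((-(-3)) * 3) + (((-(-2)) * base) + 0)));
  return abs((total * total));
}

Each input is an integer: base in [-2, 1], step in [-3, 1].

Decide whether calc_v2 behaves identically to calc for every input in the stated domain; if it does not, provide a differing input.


These are not equivalent — on base=-2, step=-3 the outputs split (1 vs 4).
calc: total := 3 | count := 2 | extra := 0 | iter idx=2: | extra := -2 | iter idx=3: | extra := -5 | iter idx=4: | extra := -9 | total := 1 | result 1
calc_v2: total := 3 | result := 0 | scale := 0 | iter idx=2: | result := -2 | iter idx=3: | result := -5 | iter idx=4: | result := -9 | total := -2 | result 4
verdict: not equivalent; witness: base=-2, step=-3


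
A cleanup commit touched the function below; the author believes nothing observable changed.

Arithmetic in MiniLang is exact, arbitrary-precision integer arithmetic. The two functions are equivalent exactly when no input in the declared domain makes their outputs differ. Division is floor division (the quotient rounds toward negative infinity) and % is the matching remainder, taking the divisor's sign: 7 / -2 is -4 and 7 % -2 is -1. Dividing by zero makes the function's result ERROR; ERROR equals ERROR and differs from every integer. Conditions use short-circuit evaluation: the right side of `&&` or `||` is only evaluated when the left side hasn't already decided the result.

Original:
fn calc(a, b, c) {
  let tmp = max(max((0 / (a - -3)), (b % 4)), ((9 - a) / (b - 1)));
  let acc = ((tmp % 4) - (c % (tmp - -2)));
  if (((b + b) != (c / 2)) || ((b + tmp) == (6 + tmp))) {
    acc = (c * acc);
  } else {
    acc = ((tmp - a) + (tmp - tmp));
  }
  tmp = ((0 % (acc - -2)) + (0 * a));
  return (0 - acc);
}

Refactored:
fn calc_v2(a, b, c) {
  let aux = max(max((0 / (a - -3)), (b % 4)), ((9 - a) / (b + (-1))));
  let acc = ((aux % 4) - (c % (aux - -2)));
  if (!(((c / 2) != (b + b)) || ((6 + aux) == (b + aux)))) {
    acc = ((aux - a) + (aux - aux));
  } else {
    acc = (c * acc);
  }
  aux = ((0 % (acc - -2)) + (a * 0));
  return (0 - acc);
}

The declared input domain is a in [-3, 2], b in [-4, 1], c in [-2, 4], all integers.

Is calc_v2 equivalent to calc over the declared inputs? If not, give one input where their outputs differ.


The two versions differ — the changes include arithmetic usage differs; also local variable names differ; also boolean connective usage differs.
As a probe, take a=-3, b=-2, c=3: calc runs hits division by zero so the output is ERROR; calc_v2 runs hits division by zero so the output is ERROR; both end at ERROR.
Every one of the 252 inputs gives matching results.
verdict: equivalent


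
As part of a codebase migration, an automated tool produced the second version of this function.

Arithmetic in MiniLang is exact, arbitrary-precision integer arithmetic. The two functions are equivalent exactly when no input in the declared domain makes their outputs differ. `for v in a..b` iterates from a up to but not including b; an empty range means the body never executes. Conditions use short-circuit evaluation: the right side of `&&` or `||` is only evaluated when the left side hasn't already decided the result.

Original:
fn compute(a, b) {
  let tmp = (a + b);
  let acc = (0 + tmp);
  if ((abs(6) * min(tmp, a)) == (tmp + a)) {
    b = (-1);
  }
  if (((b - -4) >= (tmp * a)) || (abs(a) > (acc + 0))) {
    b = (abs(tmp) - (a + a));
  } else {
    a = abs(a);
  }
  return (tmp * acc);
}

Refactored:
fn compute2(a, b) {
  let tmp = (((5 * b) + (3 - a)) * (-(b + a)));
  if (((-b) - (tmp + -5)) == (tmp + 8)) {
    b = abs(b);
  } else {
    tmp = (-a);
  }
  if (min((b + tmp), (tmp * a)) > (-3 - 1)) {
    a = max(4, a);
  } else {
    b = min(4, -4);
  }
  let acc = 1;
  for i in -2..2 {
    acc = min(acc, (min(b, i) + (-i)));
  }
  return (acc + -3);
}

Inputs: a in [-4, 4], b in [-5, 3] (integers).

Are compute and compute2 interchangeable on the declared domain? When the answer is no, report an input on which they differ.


At a=-4, b=-5: compute gives 81, compute2 gives -8.
verdict: not equivalent; witness: a=-4, b=-5


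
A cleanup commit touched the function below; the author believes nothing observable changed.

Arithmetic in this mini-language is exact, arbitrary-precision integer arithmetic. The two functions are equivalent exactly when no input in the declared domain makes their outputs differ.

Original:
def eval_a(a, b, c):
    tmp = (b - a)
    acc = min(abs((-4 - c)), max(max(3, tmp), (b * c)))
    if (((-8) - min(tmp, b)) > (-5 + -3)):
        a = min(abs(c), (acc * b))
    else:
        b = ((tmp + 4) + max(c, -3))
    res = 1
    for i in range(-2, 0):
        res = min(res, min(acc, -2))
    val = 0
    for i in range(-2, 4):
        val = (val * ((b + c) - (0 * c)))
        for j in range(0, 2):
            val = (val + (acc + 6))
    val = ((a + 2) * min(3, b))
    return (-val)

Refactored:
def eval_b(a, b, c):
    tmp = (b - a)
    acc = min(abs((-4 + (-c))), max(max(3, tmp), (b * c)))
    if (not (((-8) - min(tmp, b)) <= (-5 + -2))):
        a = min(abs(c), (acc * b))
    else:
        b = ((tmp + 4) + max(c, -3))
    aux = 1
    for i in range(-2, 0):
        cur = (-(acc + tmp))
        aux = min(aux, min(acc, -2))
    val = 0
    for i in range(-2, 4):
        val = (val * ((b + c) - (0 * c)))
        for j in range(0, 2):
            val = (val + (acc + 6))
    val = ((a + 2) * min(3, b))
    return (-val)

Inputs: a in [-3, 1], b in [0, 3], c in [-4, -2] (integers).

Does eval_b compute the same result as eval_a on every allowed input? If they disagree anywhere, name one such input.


Not equivalent: a=1, b=0, c=-2 separates them (0 vs -3).
eval_a: tmp := -1 | acc := 2 | (((-8) - min(tmp, b)) > (-5 + -3)): true | a := 0 | res := 1 | iter i=-2: | res := -2 | iter i=-1: | res := -2 | val := 0 | iter i=-2: | val := 0 | iter j=0: | val := 8 | iter j=1: | val := 16 | iter i=-1: | val := -32 | iter j=0: | val := -24 | iter j=1: | val := -16 | iter i=0: | val := 32 | iter j=0: | val := 40 | iter j=1: | val := 48 | iter i=1: | val := -96 | iter j=0: | val := -88 | iter j=1: | val := -80 | iter i=2: | val := 160 | iter j=0: | val := 168 | iter j=1: | val := 176 | iter i=3: | val := -352 | iter j=0: | val := -344 | iter j=1: | val := -336 | val := 0 | result 0
eval_b: tmp := -1 | acc := 2 | (not (((-8) - min(tmp, b)) <= (-5 + -2))): false | b := 1 | aux := 1 | iter i=-2: | cur := -1 | aux := -2 | iter i=-1: | cur := -1 | aux := -2 | val := 0 | iter i=-2: | val := 0 | iter j=0: | val := 8 | iter j=1: | val := 16 | iter i=-1: | val := -16 | iter j=0: | val := -8 | iter j=1: | val := 0 | iter i=0: | val := 0 | iter j=0: | val := 8 | iter j=1: | val := 16 | iter i=1: | val := -16 | iter j=0: | val := -8 | iter j=1: | val := 0 | iter i=2: | val := 0 | iter j=0: | val := 8 | iter j=1: | val := 16 | iter i=3: | val := -16 | iter j=0: | val := -8 | iter j=1: | val := 0 | val := 3 | result -3
verdict: not equivalent; witness: a=1, b=0, c=-2


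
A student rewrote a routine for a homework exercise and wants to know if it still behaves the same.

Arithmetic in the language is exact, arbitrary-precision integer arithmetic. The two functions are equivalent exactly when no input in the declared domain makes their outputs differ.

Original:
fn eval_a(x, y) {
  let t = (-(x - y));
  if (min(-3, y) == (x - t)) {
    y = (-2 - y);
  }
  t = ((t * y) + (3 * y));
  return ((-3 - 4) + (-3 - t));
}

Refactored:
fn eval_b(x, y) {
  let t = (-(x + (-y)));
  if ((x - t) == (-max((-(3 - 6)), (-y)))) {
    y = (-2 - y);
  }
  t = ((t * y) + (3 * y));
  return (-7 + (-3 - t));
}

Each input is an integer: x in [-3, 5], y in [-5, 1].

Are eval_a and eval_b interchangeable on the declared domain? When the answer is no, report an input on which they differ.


Behavior is preserved: although constant usage differs; arithmetic usage differs; min/max/abs usage differs, the outputs never diverge.
As a probe, take x=-1, y=-1: eval_a runs t=0, then (min(-3, y) == (x - t)) is false, then t=-3, then returns -7; eval_b runs t=0, then ((x - t) == (-max((-(3 - 6)), (-y)))) is false, then t=-3, then returns -7; both end at -7.
Sweeping the whole domain (63 inputs) finds no disagreement.
verdict: equivalent


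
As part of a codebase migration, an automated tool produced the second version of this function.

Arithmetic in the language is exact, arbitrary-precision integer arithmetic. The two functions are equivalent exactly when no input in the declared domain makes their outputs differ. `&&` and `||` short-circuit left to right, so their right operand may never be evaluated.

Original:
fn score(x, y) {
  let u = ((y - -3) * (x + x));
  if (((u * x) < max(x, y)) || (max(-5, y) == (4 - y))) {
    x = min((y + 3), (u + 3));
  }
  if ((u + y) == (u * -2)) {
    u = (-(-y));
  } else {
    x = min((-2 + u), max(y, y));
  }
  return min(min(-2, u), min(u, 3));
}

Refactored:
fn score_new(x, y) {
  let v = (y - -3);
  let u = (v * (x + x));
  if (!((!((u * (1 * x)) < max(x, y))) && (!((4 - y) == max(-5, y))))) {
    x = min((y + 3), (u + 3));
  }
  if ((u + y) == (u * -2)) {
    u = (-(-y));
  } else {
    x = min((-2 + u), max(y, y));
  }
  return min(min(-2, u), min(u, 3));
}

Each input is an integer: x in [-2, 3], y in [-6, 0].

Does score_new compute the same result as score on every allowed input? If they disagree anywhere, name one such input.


Differences: statement counts differ, constant usage differs, local variable names differ, boolean connective usage differs, arithmetic usage differs — yet all 42 inputs agree.
verdict: equivalent


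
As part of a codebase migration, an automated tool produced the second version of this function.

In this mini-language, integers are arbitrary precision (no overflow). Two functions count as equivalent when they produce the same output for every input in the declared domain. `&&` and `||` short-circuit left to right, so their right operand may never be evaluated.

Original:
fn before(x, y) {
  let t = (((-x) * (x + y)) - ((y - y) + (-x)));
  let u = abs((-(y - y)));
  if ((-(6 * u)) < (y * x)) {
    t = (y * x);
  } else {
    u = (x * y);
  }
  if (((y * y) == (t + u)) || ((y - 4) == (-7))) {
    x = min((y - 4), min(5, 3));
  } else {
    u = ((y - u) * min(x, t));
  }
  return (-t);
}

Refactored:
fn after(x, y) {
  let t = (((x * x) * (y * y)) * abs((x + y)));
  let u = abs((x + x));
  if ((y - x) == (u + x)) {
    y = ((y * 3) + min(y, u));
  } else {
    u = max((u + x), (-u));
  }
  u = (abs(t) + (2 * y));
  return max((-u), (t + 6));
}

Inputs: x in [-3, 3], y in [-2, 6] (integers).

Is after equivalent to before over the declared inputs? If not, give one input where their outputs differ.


Evaluate both at x=-3, y=-2.
before: t=-18, then u=0, then ((-(6 * u)) < (y * x)) is true, then t=6, then (((y * y) == (t + u)) || ((y - 4) == (-7))) is false, then u=6, then returns -6
after: t=180, then u=6, then ((y - x) == (u + x)) is false, then u=3, then u=176, then returns 186
-6 and 186 differ, so these are not the same function on this domain.
verdict: not equivalent; witness: x=-3, y=-2


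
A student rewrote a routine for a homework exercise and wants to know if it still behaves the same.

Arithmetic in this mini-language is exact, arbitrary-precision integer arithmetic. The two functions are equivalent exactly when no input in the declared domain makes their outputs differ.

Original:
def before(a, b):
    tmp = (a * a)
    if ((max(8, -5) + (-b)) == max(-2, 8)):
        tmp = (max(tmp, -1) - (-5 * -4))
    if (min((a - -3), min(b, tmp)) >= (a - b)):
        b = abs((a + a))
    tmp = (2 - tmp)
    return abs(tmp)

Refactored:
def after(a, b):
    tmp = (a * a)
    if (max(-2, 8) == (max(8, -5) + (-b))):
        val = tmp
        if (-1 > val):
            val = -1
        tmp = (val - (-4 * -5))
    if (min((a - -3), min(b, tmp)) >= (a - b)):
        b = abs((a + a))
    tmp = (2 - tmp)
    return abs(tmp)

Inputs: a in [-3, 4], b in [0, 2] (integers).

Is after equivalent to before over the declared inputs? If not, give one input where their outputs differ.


Differences: branching structure differs, and local variable names differ, and constant usage differs, and comparison usage differs, and min/max/abs usage differs, and statement counts differ — yet all 24 inputs agree.
verdict: equivalent


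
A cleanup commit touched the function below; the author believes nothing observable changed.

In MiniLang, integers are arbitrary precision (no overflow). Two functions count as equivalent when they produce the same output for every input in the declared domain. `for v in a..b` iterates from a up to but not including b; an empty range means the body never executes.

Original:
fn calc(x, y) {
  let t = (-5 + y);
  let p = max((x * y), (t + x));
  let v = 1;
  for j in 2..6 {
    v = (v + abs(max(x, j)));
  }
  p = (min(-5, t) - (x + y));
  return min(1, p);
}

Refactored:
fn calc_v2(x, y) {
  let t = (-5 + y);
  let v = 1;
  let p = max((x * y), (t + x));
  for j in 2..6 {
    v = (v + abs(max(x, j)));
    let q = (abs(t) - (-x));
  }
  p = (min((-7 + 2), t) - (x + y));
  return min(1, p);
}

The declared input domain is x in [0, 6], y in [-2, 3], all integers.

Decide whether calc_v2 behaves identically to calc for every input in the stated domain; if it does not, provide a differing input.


Comparing the listings, the differences include: local variable names differ; constant usage differs; arithmetic usage differs; statement counts differ; min/max/abs usage differs.
One worked example (x=0, y=2) — calc: t := -3 | p := 0 | v := 1 | iter j=2: | v := 3 | iter j=3: | v := 6 | iter j=4: | v := 10 | iter j=5: | v := 15 | p := -7 | result -7; calc_v2: t := -3 | v := 1 | p := 0 | iter j=2: | v := 3 | q := 3 | iter j=3: | v := 6 | q := 3 | iter j=4: | v := 10 | q := 3 | iter j=5: | v := 15 | q := 3 | p := -7 | result -7; agreement on -7.
Across all 42 domain points the two functions coincide.
verdict: equivalent


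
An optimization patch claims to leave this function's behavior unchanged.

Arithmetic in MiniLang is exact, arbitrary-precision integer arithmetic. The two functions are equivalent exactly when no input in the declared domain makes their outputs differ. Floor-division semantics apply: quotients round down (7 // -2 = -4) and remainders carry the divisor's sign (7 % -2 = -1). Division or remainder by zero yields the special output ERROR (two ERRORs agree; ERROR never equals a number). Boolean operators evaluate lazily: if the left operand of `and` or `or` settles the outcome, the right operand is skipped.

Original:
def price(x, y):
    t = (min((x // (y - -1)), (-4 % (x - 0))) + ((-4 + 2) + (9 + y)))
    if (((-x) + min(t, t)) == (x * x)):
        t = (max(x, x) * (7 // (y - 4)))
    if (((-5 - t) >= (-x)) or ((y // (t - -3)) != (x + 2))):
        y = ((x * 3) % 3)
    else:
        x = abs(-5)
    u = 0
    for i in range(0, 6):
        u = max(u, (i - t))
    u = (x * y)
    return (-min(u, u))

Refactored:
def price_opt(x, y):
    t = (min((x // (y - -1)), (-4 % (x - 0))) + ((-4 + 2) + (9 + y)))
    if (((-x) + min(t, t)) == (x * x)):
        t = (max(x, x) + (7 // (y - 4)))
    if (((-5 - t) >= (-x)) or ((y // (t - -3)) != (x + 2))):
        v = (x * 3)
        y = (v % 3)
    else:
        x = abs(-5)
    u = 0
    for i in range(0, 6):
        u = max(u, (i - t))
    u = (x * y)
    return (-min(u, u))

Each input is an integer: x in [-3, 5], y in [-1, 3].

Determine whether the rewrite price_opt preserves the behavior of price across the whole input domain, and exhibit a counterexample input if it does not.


These are not equivalent — on x=-3, y=1 the outputs split (0 vs -5).
price: t := 6 | (((-x) + min(t, t)) == (x * x)): true | t := 9 | (((-5 - t) >= (-x)) or ((y // (t - -3)) != (x + 2))): true | y := 0 | u := 0 | iter i=0: | u := 0 | iter i=1: | u := 0 | iter i=2: | u := 0 | iter i=3: | u := 0 | iter i=4: | u := 0 | iter i=5: | u := 0 | u := 0 | result 0
price_opt: t := 6 | (((-x) + min(t, t)) == (x * x)): true | t := -6 | (((-5 - t) >= (-x)) or ((y // (t - -3)) != (x + 2))): false | x := 5 | u := 0 | iter i=0: | u := 6 | iter i=1: | u := 7 | iter i=2: | u := 8 | iter i=3: | u := 9 | iter i=4: | u := 10 | iter i=5: | u := 11 | u := 5 | result -5
verdict: not equivalent; witness: x=-3, y=1
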